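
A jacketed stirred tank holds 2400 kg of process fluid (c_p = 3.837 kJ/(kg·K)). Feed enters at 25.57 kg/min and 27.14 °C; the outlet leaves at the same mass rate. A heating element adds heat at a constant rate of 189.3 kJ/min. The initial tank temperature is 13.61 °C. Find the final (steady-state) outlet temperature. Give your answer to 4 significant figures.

M c_p dT/dt = ṁ c_p (T_in − T) + Q̇.
At steady state dT/dt = 0 ⇒ T_ss = T_in + Q̇/(ṁ c_p) = 27.14 + 189.3/(25.57·3.837) = 29.0694 °C.

29.07 °C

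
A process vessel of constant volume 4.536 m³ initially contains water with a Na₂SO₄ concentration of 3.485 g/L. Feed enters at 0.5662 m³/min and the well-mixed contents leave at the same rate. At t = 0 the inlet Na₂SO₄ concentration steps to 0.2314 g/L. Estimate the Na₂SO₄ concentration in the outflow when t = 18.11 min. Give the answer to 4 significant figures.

Accumulation = in − out for the solute gives V dC/dt = Q(C_in − C).
Time constant τ = V/Q = 4.536/0.5662 = 8.01130 min.
This is linear first-order; C(t) = C_in + (C₀ − C_in) e^(−t/τ).
C(18.11) = 0.2314 + (3.485 − 0.2314)·e^(−18.11/8.01130) = 0.2314 + (3.25360)·0.104292 = 0.570726 g/L.

0.5707 g/L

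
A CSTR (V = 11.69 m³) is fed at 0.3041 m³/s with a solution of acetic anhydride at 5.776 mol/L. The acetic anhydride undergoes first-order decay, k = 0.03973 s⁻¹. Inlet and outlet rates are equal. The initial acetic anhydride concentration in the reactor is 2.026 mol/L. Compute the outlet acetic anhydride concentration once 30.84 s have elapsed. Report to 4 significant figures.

2.251 mol/L

V dC/dt = Q(C_in − C) − k V C.
This is linear with rate a = Q/V + k = 0.0657437 s⁻¹.
C_ss = Q C_in/(Q + kV) = 2.28547 mol/L; C(t) = C_ss + (C₀ − C_ss) e^(−a t).
C(30.84) = 2.28547 + (-0.259467)·e^(−0.0657437·30.84) = 2.28547 + (-0.259467)·0.131660 = 2.25131 mol/L.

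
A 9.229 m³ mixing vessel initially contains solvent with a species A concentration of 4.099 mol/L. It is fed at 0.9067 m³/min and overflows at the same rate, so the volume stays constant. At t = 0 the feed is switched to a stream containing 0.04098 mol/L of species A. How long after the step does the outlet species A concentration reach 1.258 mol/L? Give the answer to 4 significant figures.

Species balance: V dC/dt = Q(C_in − C) ⇒ τ = V/Q = 10.1787 min.
C(t) = C_in + (C₀ − C_in) e^(−t/τ). Set C = 1.258 and solve for t:
e^(−t/τ) = (C − C_in)/(C₀ − C_in) = (1.258 − 0.04098)/(4.099 − 0.04098) = 0.299905
t = −τ ln(…) = 10.1787 × 1.20429 = 12.2581 min.

12.26 min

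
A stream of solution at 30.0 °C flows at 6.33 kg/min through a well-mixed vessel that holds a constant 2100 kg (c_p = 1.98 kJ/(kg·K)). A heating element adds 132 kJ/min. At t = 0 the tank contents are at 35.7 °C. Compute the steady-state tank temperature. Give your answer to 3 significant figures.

40.5 °C

Heat balance on the well-mixed liquid: M c_p dT/dt = ṁ c_p (T_in − T) + 132.
At steady state dT/dt = 0 ⇒ T_ss = T_in + Q̇/(ṁ c_p) = 30.0 + 132/(6.33·1.98) = 40.532 °C.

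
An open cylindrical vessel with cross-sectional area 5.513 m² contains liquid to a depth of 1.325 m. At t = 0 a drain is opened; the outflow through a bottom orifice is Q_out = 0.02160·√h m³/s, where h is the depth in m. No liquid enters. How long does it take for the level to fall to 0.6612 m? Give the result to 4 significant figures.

172.5 s

With no inflow, A dh/dt = −0.02160 √h.
This is separable: 2 d(√h)/dt = −0.02160/A, so √h = √h₀ − (0.02160/(2A)) t.
t = 2A(√h₀ − √h)/0.02160 = 2·5.513·(√1.325 − √0.6612)/0.02160
  = 11.0260 × (1.15109 − 0.813142) / 0.02160 = 172.508 s.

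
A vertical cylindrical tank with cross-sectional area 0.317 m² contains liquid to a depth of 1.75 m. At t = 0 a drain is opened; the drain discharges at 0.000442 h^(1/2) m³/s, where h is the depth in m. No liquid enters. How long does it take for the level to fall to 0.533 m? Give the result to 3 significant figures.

850 s

With no inflow, A dh/dt = −0.000442 √h.
Separate and integrate: 2(√h − √h₀) = −(0.000442/A) t.
t = 2A(√h₀ − √h)/0.000442 = 2·0.317·(√1.75 − √0.533)/0.000442
  = 0.63400 × (1.3229 − 0.73007) / 0.000442 = 850.32 s.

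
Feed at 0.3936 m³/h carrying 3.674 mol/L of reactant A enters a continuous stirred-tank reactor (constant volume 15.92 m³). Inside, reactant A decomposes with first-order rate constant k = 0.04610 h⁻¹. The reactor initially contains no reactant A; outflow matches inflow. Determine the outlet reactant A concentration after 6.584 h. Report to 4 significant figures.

Species balance: V dC/dt = Q C_in − Q C − k V C.
This is linear with rate a = Q/V + k = 0.0708236 h⁻¹.
C_ss = Q C_in/(Q + kV) = 1.28255 mol/L; C(t) = C_ss + (C₀ − C_ss) e^(−a t).
C(6.584) = 1.28255 + (-1.28255)·e^(−0.0708236·6.584) = 1.28255 + (-1.28255)·0.627317 = 0.477983 mol/L.

0.4780 mol/L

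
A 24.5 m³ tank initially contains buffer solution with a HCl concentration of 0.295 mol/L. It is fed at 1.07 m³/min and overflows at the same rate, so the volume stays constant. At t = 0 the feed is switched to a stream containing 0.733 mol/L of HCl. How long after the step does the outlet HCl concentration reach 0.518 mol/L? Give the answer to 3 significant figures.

16.3 min

Species balance: V dC/dt = Q(C_in − C) ⇒ τ = V/Q = 22.897 min.
C(t) = C_in + (C₀ − C_in) e^(−t/τ). Set C = 0.518 and solve for t:
e^(−t/τ) = (C − C_in)/(C₀ − C_in) = (0.518 − 0.733)/(0.295 − 0.733) = 0.49087
t = −τ ln(…) = 22.897 × 0.71158 = 16.293 min.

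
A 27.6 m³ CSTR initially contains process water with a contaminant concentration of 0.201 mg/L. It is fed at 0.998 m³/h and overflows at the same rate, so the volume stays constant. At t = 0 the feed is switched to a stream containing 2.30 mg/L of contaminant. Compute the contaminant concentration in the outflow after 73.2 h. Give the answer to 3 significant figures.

Accumulation = in − out for the solute gives V dC/dt = Q(C_in − C).
So dC/dt = (C_in − C)/τ with τ = V/Q = 27.6/0.998 = 27.655 h.
Integrating: C(t) = C_in + (C₀ − C_in) e^(−t/τ).
C(73.2) = 2.30 + (0.201 − 2.30)·e^(−73.2/27.655) = 2.30 + (-2.0990)·0.070873 = 2.1512 mg/L.

2.15 mg/L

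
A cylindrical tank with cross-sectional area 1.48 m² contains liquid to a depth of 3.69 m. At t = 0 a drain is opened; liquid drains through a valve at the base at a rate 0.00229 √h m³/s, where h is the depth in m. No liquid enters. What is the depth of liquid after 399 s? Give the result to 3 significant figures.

2.60 m

With no inflow, A dh/dt = −0.00229 √h.
Separate and integrate: 2(√h − √h₀) = −(0.00229/A) t.
√h = √3.69 − 0.00229·399/(2·1.48) = 1.9209 − 0.30869 = 1.6123.
h = 1.6123² = 2.5994 m.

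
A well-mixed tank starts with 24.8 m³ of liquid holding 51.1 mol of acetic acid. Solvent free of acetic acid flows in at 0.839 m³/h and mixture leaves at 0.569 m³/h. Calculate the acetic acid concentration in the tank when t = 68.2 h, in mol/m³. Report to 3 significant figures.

0.367 mol/m³

Let m(t) be the amount of acetic acid. Volume: V(t) = V₀ + (Q_in − Q_out) t = 24.8 + 0.27000 t; V(68.2) = 43.214 m³.
No acetic acid enters, so dm/dt = −Q_out · (m/V).
Separate: dm/m = −Q_out dt/V(t) ⇒ ln(m/m₀) = −(Q_out/(Q_in−Q_out)) ln(V/V₀).
m = m₀ (V₀/V)^(Q_out/(Q_in−Q_out)) = 51.1 × (24.8/43.214)^(2.1074) = 15.855 mol.
C = m/V = 15.855/43.214 = 0.36690 mol/m³.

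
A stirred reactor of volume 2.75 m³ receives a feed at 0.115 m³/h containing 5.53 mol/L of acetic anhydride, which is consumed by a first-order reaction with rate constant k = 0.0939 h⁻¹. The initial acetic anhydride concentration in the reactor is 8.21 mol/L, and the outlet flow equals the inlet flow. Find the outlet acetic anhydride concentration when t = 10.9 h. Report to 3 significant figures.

V dC/dt = Q(C_in − C) − k V C.
dC/dt = (Q/V) C_in − (Q/V + k) C; effective rate a = Q/V + k = 0.041818 + 0.0939 = 0.13572 h⁻¹.
C_ss = Q C_in/(Q + kV) = 1.7039 mol/L; C(t) = C_ss + (C₀ − C_ss) e^(−a t).
C(10.9) = 1.7039 + (6.5061)·e^(−0.13572·10.9) = 1.7039 + (6.5061)·0.22779 = 3.1860 mol/L.

3.19 mol/L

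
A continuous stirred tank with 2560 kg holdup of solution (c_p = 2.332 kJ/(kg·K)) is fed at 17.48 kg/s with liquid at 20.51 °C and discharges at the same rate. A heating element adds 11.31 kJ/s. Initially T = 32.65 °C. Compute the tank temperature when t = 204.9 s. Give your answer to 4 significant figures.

M c_p dT/dt = ṁ c_p (T_in − T) + Q̇.
τ = M/ṁ = 146.453 s; T_ss = T_in + Q̇/(ṁ c_p) = 20.51 + 11.31/(17.48·2.332) = 20.7875 °C.
Solution: T(t) = T_ss + (T₀ − T_ss) e^(−t/τ).
T(204.9) = 20.7875 + (11.8625)·e^(−204.9/146.453) = 20.7875 + (11.8625)·0.246823 = 23.7154 °C.

23.72 °C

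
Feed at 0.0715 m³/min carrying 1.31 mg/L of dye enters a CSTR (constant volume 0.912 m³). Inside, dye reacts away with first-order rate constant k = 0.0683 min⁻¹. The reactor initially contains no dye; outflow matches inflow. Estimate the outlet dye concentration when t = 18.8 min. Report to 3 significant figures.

0.656 mg/L

Species balance: V dC/dt = Q C_in − Q C − k V C.
This is linear with rate a = Q/V + k = 0.14670 min⁻¹.
C_ss = Q C_in/(Q + kV) = 0.70009 mg/L; C(t) = C_ss + (C₀ − C_ss) e^(−a t).
C(18.8) = 0.70009 + (-0.70009)·e^(−0.14670·18.8) = 0.70009 + (-0.70009)·0.063422 = 0.65569 mg/L.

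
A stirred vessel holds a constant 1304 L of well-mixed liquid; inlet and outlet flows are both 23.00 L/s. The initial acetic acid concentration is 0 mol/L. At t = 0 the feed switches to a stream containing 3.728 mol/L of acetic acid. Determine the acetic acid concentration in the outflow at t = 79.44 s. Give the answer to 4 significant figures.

2.810 mol/L

Unsteady species balance (constant V, well mixed): V dC/dt = Q(C_in − C).
Time constant τ = V/Q = 1304/23.00 = 56.6957 s.
Integrating: C(t) = C_in + (C₀ − C_in) e^(−t/τ).
C(79.44) = 3.728 + (0 − 3.728)·e^(−79.44/56.6957) = 3.728 + (-3.72800)·0.246310 = 2.80976 mol/L.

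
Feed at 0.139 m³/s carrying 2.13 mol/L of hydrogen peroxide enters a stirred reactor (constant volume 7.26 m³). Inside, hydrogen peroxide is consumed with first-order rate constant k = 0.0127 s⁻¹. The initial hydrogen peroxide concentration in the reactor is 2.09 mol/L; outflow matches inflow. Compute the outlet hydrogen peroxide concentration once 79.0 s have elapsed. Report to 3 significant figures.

Species balance: V dC/dt = Q C_in − Q C − k V C.
This is linear with rate a = Q/V + k = 0.031846 s⁻¹.
C_ss = Q C_in/(Q + kV) = 1.2806 mol/L; C(t) = C_ss + (C₀ − C_ss) e^(−a t).
C(79.0) = 1.2806 + (0.80943)·e^(−0.031846·79.0) = 1.2806 + (0.80943)·0.080795 = 1.3460 mol/L.

1.35 mol/L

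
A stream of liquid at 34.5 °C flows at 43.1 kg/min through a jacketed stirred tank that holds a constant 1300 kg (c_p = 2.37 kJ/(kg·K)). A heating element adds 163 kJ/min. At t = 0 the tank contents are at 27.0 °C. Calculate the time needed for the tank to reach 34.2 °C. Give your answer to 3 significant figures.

47.3 min

M c_p dT/dt = ṁ c_p (T_in − T) + Q̇.
τ = M/ṁ = 30.162 min; T_ss = T_in + Q̇/(ṁ c_p) = 36.096 °C.
T(t) = T_ss + (T₀ − T_ss) e^(−t/τ). Set T = 34.2:
e^(−t/τ) = (34.2 − 36.096)/(27.0 − 36.096) = 0.20842
t = −30.162 · ln(0.20842) = 47.301 min.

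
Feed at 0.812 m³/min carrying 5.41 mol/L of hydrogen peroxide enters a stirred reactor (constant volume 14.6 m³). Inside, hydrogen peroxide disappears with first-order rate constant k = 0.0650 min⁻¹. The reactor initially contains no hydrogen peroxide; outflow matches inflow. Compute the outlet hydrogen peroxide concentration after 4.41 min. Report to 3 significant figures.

Species balance: V dC/dt = Q C_in − Q C − k V C.
dC/dt = (Q/V) C_in − (Q/V + k) C; effective rate a = Q/V + k = 0.055616 + 0.0650 = 0.12062 min⁻¹.
C_ss = Q C_in/(Q + kV) = 2.4946 mol/L; C(t) = C_ss + (C₀ − C_ss) e^(−a t).
C(4.41) = 2.4946 + (-2.4946)·e^(−0.12062·4.41) = 2.4946 + (-2.4946)·0.58748 = 1.0291 mol/L.

1.03 mol/L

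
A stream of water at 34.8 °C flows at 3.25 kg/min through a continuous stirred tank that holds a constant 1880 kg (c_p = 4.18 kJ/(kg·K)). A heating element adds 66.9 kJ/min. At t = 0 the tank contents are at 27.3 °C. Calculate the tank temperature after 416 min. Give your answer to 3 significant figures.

33.7 °C

M c_p dT/dt = ṁ c_p (T_in − T) + Q̇.
τ = M/ṁ = 578.46 min; T_ss = T_in + Q̇/(ṁ c_p) = 34.8 + 66.9/(3.25·4.18) = 39.725 °C.
T approaches T_ss exponentially: T(t) = T_ss + (T₀ − T_ss) e^(−t/τ).
T(416) = 39.725 + (-12.425)·e^(−416/578.46) = 39.725 + (-12.425)·0.48717 = 33.672 °C.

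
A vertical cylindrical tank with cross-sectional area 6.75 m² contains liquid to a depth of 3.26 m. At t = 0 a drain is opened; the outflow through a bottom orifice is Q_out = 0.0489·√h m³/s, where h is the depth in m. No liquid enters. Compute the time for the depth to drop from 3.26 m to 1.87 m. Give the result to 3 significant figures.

With no inflow, A dh/dt = −0.0489 √h.
This is separable: 2 d(√h)/dt = −0.0489/A, so √h = √h₀ − (0.0489/(2A)) t.
t = 2A(√h₀ − √h)/0.0489 = 2·6.75·(√3.26 − √1.87)/0.0489
  = 13.500 × (1.8055 − 1.3675) / 0.0489 = 120.94 s.

121 s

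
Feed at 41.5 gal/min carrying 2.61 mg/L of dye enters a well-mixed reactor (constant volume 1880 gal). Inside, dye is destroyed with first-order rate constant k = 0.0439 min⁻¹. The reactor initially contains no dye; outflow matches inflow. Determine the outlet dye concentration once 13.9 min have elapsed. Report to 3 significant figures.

V dC/dt = Q(C_in − C) − k V C.
dC/dt = (Q/V) C_in − (Q/V + k) C; effective rate a = Q/V + k = 0.022074 + 0.0439 = 0.065974 min⁻¹.
C_ss = Q C_in/(Q + kV) = 0.87328 mg/L; C(t) = C_ss + (C₀ − C_ss) e^(−a t).
C(13.9) = 0.87328 + (-0.87328)·e^(−0.065974·13.9) = 0.87328 + (-0.87328)·0.39970 = 0.52423 mg/L.

0.524 mg/L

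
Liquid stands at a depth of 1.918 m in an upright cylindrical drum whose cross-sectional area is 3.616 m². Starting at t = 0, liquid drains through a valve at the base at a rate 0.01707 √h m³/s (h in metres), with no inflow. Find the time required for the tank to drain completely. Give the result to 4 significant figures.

A dh/dt = −Q_out = −0.01707 √h.
This is separable: 2 d(√h)/dt = −0.01707/A, so √h = √h₀ − (0.01707/(2A)) t.
Tank is empty when √h = 0: t_empty = 2A√h₀/0.01707.
t_empty = 2·3.616·√1.918/0.01707 = 7.23200·1.38492/0.01707 = 586.745 s.

586.7 s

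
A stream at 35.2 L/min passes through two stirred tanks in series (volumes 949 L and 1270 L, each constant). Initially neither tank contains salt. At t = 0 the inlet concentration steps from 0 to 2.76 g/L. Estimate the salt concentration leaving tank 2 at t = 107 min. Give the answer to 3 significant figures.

2.35 g/L

Species balance on tank i: dCᵢ/dt = (Cᵢ₋₁ − Cᵢ)/τᵢ with τᵢ = Vᵢ/Q.
τ₁ = 949/35.2 = 26.960 min; τ₂ = 1270/35.2 = 36.080 min.
Solving the cascade with C₁(0)=C₂(0)=0 gives C₂(t) = C_in[1 − (τ₁ e^(−t/τ₁) − τ₂ e^(−t/τ₂))/(τ₁ − τ₂)].
At t = 107: e^(−t/τ₁) = 0.018896, e^(−t/τ₂) = 0.051526.
C₂ = 2.76·[1 − (26.960·0.018896 − 36.080·0.051526)/(-9.1193)] = 2.76·0.85201 = 2.3515 g/L.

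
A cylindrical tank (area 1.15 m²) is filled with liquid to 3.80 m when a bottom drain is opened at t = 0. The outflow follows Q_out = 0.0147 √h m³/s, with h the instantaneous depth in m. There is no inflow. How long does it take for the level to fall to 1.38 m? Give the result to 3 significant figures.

121 s

With no inflow, A dh/dt = −0.0147 √h.
Separate and integrate: 2(√h − √h₀) = −(0.0147/A) t.
t = 2A(√h₀ − √h)/0.0147 = 2·1.15·(√3.80 − √1.38)/0.0147
  = 2.3000 × (1.9494 − 1.1747) / 0.0147 = 121.20 s.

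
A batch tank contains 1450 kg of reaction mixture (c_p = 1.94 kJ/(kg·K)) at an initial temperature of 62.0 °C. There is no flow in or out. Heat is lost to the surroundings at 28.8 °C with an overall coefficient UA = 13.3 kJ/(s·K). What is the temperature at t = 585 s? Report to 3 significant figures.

30.9 °C

Lumped-capacitance energy balance: M c_p dT/dt = UA(T_amb − T).
dT/dt = (T_ss − T)/τ with T_ss = T_amb = 28.800 °C, τ = M c_p/UA = 1450·1.94/13.3 = 211.50 s.
Integrating: T(t) = T_ss + (T₀ − T_ss) e^(−t/τ).
T(585) = 28.800 + (33.200)·0.062919 = 30.889 °C.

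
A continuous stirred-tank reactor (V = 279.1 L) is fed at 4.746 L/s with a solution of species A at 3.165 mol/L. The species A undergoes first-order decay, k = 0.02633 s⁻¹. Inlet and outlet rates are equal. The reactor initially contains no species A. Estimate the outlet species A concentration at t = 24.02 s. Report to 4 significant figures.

0.8034 mol/L

V dC/dt = Q(C_in − C) − k V C.
dC/dt = (Q/V) C_in − (Q/V + k) C; effective rate a = Q/V + k = 0.0170047 + 0.02633 = 0.0433347 s⁻¹.
C_ss = Q C_in/(Q + kV) = 1.24196 mol/L; C(t) = C_ss + (C₀ − C_ss) e^(−a t).
C(24.02) = 1.24196 + (-1.24196)·e^(−0.0433347·24.02) = 1.24196 + (-1.24196)·0.353137 = 0.803375 mol/L.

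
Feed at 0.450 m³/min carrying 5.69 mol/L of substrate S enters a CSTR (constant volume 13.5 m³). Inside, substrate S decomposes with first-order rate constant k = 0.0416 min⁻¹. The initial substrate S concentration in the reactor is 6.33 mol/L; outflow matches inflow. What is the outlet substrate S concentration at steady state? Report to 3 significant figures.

V dC/dt = Q(C_in − C) − k V C.
Steady state (dC/dt = 0): C_ss = Q C_in/(Q + kV) = C_in/(1 + kV/Q).
C_ss = 0.450·5.69/(0.450 + 0.0416·13.5) = 2.5605/1.0116 = 2.5311 mol/L.

2.53 mol/L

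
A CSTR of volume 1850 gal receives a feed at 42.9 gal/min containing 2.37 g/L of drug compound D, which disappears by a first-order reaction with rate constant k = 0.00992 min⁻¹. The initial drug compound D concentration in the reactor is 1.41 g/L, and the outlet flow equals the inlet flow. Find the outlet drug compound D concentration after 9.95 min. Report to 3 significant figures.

V dC/dt = Q(C_in − C) − k V C.
dC/dt = (Q/V) C_in − (Q/V + k) C; effective rate a = Q/V + k = 0.023189 + 0.00992 = 0.033109 min⁻¹.
C_ss = Q C_in/(Q + kV) = 1.6599 g/L; C(t) = C_ss + (C₀ − C_ss) e^(−a t).
C(9.95) = 1.6599 + (-0.24991)·e^(−0.033109·9.95) = 1.6599 + (-0.24991)·0.71933 = 1.4801 g/L.

1.48 g/L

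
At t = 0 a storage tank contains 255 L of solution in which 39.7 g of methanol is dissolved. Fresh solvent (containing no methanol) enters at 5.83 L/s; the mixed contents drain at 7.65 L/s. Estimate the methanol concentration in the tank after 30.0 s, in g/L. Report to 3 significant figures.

Total volume: dV/dt = Q_in − Q_out = -1.8200 L/s, so V(t) = 255 − 1.8200 t and V(30.0) = 200.40 L.
Solute balance: dm/dt = 0 − Q_out C = −Q_out m/V(t).
Separate: dm/m = −Q_out dt/V(t) ⇒ ln(m/m₀) = −(Q_out/(Q_in−Q_out)) ln(V/V₀).
m = m₀ (V₀/V)^(Q_out/(Q_in−Q_out)) = 39.7 × (255/200.40)^(-4.2033) = 14.419 g.
C = m/V = 14.419/200.40 = 0.071953 g/L.

0.0720 g/L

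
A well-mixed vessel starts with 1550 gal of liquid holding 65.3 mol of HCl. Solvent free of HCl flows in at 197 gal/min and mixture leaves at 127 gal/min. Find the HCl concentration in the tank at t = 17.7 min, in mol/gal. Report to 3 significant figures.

Let m(t) be the amount of HCl. Volume: V(t) = V₀ + (Q_in − Q_out) t = 1550 + 70.000 t; V(17.7) = 2789.0 gal.
Solute balance: dm/dt = 0 − Q_out C = −Q_out m/V(t).
dm/m = −Q_out dt/(V₀ + 70.000 t); integrating gives ln(m/m₀) = −(Q_out/(Q_in−Q_out)) ln(V/V₀).
m = m₀ (V₀/V)^(Q_out/(Q_in−Q_out)) = 65.3 × (1550/2789.0)^(1.8143) = 22.494 mol.
C = m/V = 22.494/2789.0 = 0.0080651 mol/gal.

0.00807 mol/gal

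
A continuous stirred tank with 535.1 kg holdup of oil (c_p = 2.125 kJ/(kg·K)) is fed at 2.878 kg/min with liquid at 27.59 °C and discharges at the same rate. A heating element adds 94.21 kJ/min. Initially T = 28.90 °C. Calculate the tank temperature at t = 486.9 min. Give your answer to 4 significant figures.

First-law balance (no shaft work): M c_p dT/dt = ṁ c_p (T_in − T) + 94.21.
Rearrange: dT/dt = (T_ss − T)/τ with τ = M/ṁ = 185.928 min and T_ss = T_in + Q̇/(ṁ c_p) = 42.9945 °C.
T approaches T_ss exponentially: T(t) = T_ss + (T₀ − T_ss) e^(−t/τ).
T(486.9) = 42.9945 + (-14.0945)·e^(−486.9/185.928) = 42.9945 + (-14.0945)·0.0728932 = 41.9671 °C.

41.97 °C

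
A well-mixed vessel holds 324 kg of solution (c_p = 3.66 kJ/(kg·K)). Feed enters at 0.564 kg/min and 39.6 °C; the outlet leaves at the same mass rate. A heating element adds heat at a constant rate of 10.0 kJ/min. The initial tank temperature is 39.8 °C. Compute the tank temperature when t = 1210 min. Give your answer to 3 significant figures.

First-law balance (no shaft work): M c_p dT/dt = ṁ c_p (T_in − T) + 10.0.
τ = M/ṁ = 574.47 min; T_ss = T_in + Q̇/(ṁ c_p) = 39.6 + 10.0/(0.564·3.66) = 44.444 °C.
Integrating: T(t) = T_ss + (T₀ − T_ss) e^(−t/τ).
T(1210) = 44.444 + (-4.6444)·e^(−1210/574.47) = 44.444 + (-4.6444)·0.12169 = 43.879 °C.

43.9 °C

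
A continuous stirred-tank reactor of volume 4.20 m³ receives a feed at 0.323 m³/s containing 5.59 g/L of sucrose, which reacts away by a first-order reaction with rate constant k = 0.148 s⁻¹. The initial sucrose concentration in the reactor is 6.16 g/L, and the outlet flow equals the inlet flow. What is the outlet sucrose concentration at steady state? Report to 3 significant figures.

1.91 g/L

Species balance: V dC/dt = Q C_in − Q C − k V C.
At steady state: 0 = Q C_in − (Q + kV) C_ss, so C_ss = Q C_in/(Q + kV).
C_ss = 0.323·5.59/(0.323 + 0.148·4.20) = 1.8056/0.94460 = 1.9115 g/L.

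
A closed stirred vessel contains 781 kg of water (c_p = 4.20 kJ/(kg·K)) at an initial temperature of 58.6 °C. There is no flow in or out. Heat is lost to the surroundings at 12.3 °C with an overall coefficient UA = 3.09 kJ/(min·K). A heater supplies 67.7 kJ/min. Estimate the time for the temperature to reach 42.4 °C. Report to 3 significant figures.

1160 min

M c_p dT/dt = −UA(T − T_amb) + Q̇.
τ = M c_p/UA = 1061.6 min; T_ss = T_amb + Q̇/UA = 12.3 + 67.7/3.09 = 34.209 °C.
T(t) = T_ss + (T₀ − T_ss)e^(−t/τ); set T = 42.4:
t = −τ ln[(T − T_ss)/(T₀ − T_ss)] = −1061.6 · ln(0.33581) = 1158.4 min.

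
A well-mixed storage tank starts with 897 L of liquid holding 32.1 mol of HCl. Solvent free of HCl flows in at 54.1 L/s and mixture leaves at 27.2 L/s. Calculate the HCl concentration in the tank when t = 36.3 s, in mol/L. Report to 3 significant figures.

0.00814 mol/L

Total volume: dV/dt = Q_in − Q_out = 26.900 L/s, so V(t) = 897 + 26.900 t and V(36.3) = 1873.5 L.
Species balance (pure solvent in): dm/dt = −Q_out · m/V(t).
dm/m = −Q_out dt/(V₀ + 26.900 t); integrating gives ln(m/m₀) = −(Q_out/(Q_in−Q_out)) ln(V/V₀).
m = m₀ (V₀/V)^(Q_out/(Q_in−Q_out)) = 32.1 × (897/1873.5)^(1.0112) = 15.243 mol.
C = m/V = 15.243/1873.5 = 0.0081365 mol/L.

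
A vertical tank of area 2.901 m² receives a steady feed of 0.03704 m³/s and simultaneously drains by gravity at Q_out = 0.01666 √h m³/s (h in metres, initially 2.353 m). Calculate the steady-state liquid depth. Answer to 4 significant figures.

4.943 m

Accumulation of liquid (constant cross-section A): A dh/dt = Q_in − 0.01666 √h. At steady state dh/dt = 0:
Q_in = 0.01666 √h_ss ⇒ √h_ss = 0.03704/0.01666 = 2.22329.
h_ss = 2.22329² = 4.94302 m. (Since h₀ = 2.353 m < h_ss, the level will rise toward this value.)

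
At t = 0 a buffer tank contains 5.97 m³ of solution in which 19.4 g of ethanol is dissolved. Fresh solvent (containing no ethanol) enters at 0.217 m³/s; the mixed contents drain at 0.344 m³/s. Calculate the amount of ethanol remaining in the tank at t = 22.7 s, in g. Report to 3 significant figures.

3.25 g

Total volume: dV/dt = Q_in − Q_out = -0.12700 m³/s, so V(t) = 5.97 − 0.12700 t and V(22.7) = 3.0871 m³.
No ethanol enters, so dm/dt = −Q_out · (m/V).
dm/m = −Q_out dt/(V₀ − 0.12700 t); integrating gives ln(m/m₀) = −(Q_out/(Q_in−Q_out)) ln(V/V₀).
m = m₀ (V₀/V)^(Q_out/(Q_in−Q_out)) = 19.4 × (5.97/3.0871)^(-2.7087) = 3.2507 g.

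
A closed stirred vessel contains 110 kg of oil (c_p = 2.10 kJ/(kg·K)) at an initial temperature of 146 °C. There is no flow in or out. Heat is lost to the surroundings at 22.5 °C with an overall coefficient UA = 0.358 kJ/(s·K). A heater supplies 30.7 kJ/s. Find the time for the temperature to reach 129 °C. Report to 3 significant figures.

Energy balance: M c_p dT/dt = −UA(T − T_amb) + Q̇.
τ = M c_p/UA = 645.25 s; T_ss = T_amb + Q̇/UA = 22.5 + 30.7/0.358 = 108.25 °C.
T(t) = T_ss + (T₀ − T_ss)e^(−t/τ); set T = 129:
t = −τ ln[(T − T_ss)/(T₀ − T_ss)] = −645.25 · ln(0.54962) = 386.20 s.

386 s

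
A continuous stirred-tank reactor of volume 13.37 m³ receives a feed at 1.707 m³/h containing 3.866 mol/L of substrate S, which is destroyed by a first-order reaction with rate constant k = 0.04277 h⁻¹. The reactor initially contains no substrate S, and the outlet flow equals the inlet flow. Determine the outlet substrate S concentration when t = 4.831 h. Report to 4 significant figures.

1.625 mol/L

Accumulation = in − out − consumed: V dC/dt = Q C_in − Q C − k V C.
This is linear with rate a = Q/V + k = 0.170444 h⁻¹.
C_ss = Q C_in/(Q + kV) = 2.89589 mol/L; C(t) = C_ss + (C₀ − C_ss) e^(−a t).
C(4.831) = 2.89589 + (-2.89589)·e^(−0.170444·4.831) = 2.89589 + (-2.89589)·0.438930 = 1.62480 mol/L.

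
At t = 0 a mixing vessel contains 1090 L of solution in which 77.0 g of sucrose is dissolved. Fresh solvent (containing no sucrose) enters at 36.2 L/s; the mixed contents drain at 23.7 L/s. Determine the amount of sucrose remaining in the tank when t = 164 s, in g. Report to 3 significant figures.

Let m(t) be the amount of sucrose. Volume: V(t) = V₀ + (Q_in − Q_out) t = 1090 + 12.500 t; V(164) = 3140.0 L.
Species balance (pure solvent in): dm/dt = −Q_out · m/V(t).
dm/m = −Q_out dt/(V₀ + 12.500 t); integrating gives ln(m/m₀) = −(Q_out/(Q_in−Q_out)) ln(V/V₀).
m = m₀ (V₀/V)^(Q_out/(Q_in−Q_out)) = 77.0 × (1090/3140.0)^(1.8960) = 10.358 g.

10.4 g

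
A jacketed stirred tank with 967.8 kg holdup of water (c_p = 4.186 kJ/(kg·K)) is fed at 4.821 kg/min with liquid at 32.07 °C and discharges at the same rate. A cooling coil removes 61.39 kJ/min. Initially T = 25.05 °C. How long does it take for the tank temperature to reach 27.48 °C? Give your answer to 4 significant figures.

M c_p dT/dt = ṁ c_p (T_in − T) − Q̇.
τ = M/ṁ = 200.747 min; T_ss = T_in − Q̇/(ṁ c_p) = 29.0280 °C.
T(t) = T_ss + (T₀ − T_ss) e^(−t/τ). Set T = 27.48:
e^(−t/τ) = (27.48 − 29.0280)/(25.05 − 29.0280) = 0.389138
t = −200.747 · ln(0.389138) = 189.469 min.

189.5 min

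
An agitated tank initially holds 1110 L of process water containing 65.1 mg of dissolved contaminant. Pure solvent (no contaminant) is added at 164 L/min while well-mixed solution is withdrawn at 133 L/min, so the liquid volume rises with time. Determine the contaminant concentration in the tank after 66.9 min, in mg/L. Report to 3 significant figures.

0.000222 mg/L

Let m(t) be the amount of contaminant. Volume: V(t) = V₀ + (Q_in − Q_out) t = 1110 + 31.000 t; V(66.9) = 3183.9 L.
Solute balance: dm/dt = 0 − Q_out C = −Q_out m/V(t).
Separate: dm/m = −Q_out dt/V(t) ⇒ ln(m/m₀) = −(Q_out/(Q_in−Q_out)) ln(V/V₀).
m = m₀ (V₀/V)^(Q_out/(Q_in−Q_out)) = 65.1 × (1110/3183.9)^(4.2903) = 0.70823 mg.
C = m/V = 0.70823/3183.9 = 0.00022244 mg/L.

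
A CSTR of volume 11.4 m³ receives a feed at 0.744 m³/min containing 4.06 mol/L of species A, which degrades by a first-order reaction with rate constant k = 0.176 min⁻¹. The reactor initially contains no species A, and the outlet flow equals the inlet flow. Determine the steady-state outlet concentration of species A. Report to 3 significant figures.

V dC/dt = Q(C_in − C) − k V C.
At steady state: 0 = Q C_in − (Q + kV) C_ss, so C_ss = Q C_in/(Q + kV).
C_ss = 0.744·4.06/(0.744 + 0.176·11.4) = 3.0206/2.7504 = 1.0983 mol/L.

1.10 mol/L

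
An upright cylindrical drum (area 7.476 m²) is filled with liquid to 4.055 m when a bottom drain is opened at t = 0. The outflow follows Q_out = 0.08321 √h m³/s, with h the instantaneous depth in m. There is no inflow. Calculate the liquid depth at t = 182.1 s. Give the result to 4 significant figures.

A dh/dt = −Q_out = −0.08321 √h.
Separate and integrate: 2(√h − √h₀) = −(0.08321/A) t.
√h = √4.055 − 0.08321·182.1/(2·7.476) = 2.01370 − 1.01341 = 1.00029.
h = 1.00029² = 1.00058 m.

1.001 m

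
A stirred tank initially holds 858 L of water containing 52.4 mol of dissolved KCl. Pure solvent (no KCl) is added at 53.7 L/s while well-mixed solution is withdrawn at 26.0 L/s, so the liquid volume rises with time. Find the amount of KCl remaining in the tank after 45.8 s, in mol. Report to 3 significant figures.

Total volume: dV/dt = Q_in − Q_out = 27.700 L/s, so V(t) = 858 + 27.700 t and V(45.8) = 2126.7 L.
Solute balance: dm/dt = 0 − Q_out C = −Q_out m/V(t).
Separate: dm/m = −Q_out dt/V(t) ⇒ ln(m/m₀) = −(Q_out/(Q_in−Q_out)) ln(V/V₀).
m = m₀ (V₀/V)^(Q_out/(Q_in−Q_out)) = 52.4 × (858/2126.7)^(0.93863) = 22.352 mol.

22.4 mol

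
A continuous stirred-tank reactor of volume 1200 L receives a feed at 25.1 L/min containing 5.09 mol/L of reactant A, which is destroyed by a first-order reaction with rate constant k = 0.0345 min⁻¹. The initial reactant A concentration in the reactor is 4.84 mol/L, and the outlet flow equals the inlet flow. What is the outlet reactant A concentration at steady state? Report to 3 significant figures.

Species balance: V dC/dt = Q C_in − Q C − k V C.
At steady state: 0 = Q C_in − (Q + kV) C_ss, so C_ss = Q C_in/(Q + kV).
C_ss = 25.1·5.09/(25.1 + 0.0345·1200) = 127.76/66.500 = 1.9212 mol/L.

1.92 mol/L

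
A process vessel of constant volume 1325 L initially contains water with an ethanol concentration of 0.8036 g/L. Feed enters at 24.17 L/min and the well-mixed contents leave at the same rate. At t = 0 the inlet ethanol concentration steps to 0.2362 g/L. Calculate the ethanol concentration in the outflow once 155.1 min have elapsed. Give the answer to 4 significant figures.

Unsteady species balance (constant V, well mixed): V dC/dt = Q(C_in − C).
Time constant τ = V/Q = 1325/24.17 = 54.8200 min.
Integrating: C(t) = C_in + (C₀ − C_in) e^(−t/τ).
C(155.1) = 0.2362 + (0.8036 − 0.2362)·e^(−155.1/54.8200) = 0.2362 + (0.567400)·0.0590567 = 0.269709 g/L.

0.2697 g/L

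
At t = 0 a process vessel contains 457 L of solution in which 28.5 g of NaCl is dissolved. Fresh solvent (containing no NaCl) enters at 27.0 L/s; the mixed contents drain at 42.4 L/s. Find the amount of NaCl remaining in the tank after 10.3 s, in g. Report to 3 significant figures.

8.81 g

Let m(t) be the amount of NaCl. Volume: V(t) = V₀ + (Q_in − Q_out) t = 457 − 15.400 t; V(10.3) = 298.38 L.
Solute balance: dm/dt = 0 − Q_out C = −Q_out m/V(t).
Separate: dm/m = −Q_out dt/V(t) ⇒ ln(m/m₀) = −(Q_out/(Q_in−Q_out)) ln(V/V₀).
m = m₀ (V₀/V)^(Q_out/(Q_in−Q_out)) = 28.5 × (457/298.38)^(-2.7532) = 8.8123 g.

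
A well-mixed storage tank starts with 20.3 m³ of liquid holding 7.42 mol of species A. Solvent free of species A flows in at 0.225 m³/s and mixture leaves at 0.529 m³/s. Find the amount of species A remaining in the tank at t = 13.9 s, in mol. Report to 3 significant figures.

Let m(t) be the amount of species A. Volume: V(t) = V₀ + (Q_in − Q_out) t = 20.3 − 0.30400 t; V(13.9) = 16.074 m³.
Species balance (pure solvent in): dm/dt = −Q_out · m/V(t).
dm/m = −Q_out dt/(V₀ − 0.30400 t); integrating gives ln(m/m₀) = −(Q_out/(Q_in−Q_out)) ln(V/V₀).
m = m₀ (V₀/V)^(Q_out/(Q_in−Q_out)) = 7.42 × (20.3/16.074)^(-1.7401) = 4.9434 mol.

4.94 mol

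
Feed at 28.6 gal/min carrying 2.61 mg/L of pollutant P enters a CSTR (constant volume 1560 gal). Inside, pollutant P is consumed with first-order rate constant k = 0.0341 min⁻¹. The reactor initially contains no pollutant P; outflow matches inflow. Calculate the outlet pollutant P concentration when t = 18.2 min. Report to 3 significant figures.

Species balance: V dC/dt = Q C_in − Q C − k V C.
This is linear with rate a = Q/V + k = 0.052433 min⁻¹.
C_ss = Q C_in/(Q + kV) = 0.91259 mg/L; C(t) = C_ss + (C₀ − C_ss) e^(−a t).
C(18.2) = 0.91259 + (-0.91259)·e^(−0.052433·18.2) = 0.91259 + (-0.91259)·0.38509 = 0.56116 mg/L.

0.561 mg/L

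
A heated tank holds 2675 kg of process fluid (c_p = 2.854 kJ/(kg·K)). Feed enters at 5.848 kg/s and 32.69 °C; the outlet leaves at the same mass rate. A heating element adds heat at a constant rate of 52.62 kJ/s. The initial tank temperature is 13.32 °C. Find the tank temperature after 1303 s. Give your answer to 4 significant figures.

34.54 °C

Unsteady energy balance on the tank contents: M c_p dT/dt = ṁ c_p (T_in − T) + 52.62.
τ = M/ṁ = 457.421 s; T_ss = T_in + Q̇/(ṁ c_p) = 32.69 + 52.62/(5.848·2.854) = 35.8427 °C.
This is linear first-order; T(t) = T_ss + (T₀ − T_ss) e^(−t/τ).
T(1303) = 35.8427 + (-22.5227)·e^(−1303/457.421) = 35.8427 + (-22.5227)·0.0579267 = 34.5381 °C.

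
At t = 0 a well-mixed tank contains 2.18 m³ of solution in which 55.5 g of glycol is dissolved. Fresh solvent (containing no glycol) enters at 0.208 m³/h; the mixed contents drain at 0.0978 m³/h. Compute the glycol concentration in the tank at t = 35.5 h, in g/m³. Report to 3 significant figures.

3.66 g/m³

Let m(t) be the amount of glycol. Volume: V(t) = V₀ + (Q_in − Q_out) t = 2.18 + 0.11020 t; V(35.5) = 6.0921 m³.
Species balance (pure solvent in): dm/dt = −Q_out · m/V(t).
dm/m = −Q_out dt/(V₀ + 0.11020 t); integrating gives ln(m/m₀) = −(Q_out/(Q_in−Q_out)) ln(V/V₀).
m = m₀ (V₀/V)^(Q_out/(Q_in−Q_out)) = 55.5 × (2.18/6.0921)^(0.88748) = 22.295 g.
C = m/V = 22.295/6.0921 = 3.6596 g/m³.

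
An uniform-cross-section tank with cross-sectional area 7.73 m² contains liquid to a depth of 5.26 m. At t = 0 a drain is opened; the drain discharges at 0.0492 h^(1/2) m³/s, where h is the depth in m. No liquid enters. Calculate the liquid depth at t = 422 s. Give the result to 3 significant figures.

0.903 m

With no inflow, A dh/dt = −0.0492 √h.
∫ h^(−1/2) dh = −(0.0492/A) ∫ dt, giving 2√h = 2√h₀ − (0.0492/A) t.
√h = √5.26 − 0.0492·422/(2·7.73) = 2.2935 − 1.3430 = 0.95049.
h = 0.95049² = 0.90344 m.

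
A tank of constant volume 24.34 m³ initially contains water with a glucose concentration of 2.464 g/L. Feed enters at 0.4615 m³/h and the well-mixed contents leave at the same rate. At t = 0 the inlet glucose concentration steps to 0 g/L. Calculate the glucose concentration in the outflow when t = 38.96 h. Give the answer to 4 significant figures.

Species balance on the tank: V dC/dt = Q(C_in − C).
Time constant τ = V/Q = 24.34/0.4615 = 52.7411 h.
Integrating: C(t) = C_in + (C₀ − C_in) e^(−t/τ).
C(38.96) = 0 + (2.464 − 0)·e^(−38.96/52.7411) = 0 + (2.46400)·0.477733 = 1.17713 g/L.

1.177 g/L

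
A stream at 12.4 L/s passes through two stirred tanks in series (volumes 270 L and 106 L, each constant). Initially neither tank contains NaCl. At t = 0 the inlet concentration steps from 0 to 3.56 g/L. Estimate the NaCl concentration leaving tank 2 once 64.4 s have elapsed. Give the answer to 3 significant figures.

3.26 g/L

Species balance on tank i: dCᵢ/dt = (Cᵢ₋₁ − Cᵢ)/τᵢ with τᵢ = Vᵢ/Q.
τ₁ = 270/12.4 = 21.774 s; τ₂ = 106/12.4 = 8.5484 s.
Solving the cascade with C₁(0)=C₂(0)=0 gives C₂(t) = C_in[1 − (τ₁ e^(−t/τ₁) − τ₂ e^(−t/τ₂))/(τ₁ − τ₂)].
At t = 64.4: e^(−t/τ₁) = 0.051942, e^(−t/τ₂) = 0.00053482.
C₂ = 3.56·[1 − (21.774·0.051942 − 8.5484·0.00053482)/(13.226)] = 3.56·0.91483 = 3.2568 g/L.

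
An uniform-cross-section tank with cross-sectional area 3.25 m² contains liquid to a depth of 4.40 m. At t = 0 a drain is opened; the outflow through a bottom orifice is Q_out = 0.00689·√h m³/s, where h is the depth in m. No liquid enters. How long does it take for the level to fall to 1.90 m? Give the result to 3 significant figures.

With no inflow, A dh/dt = −0.00689 √h.
∫ h^(−1/2) dh = −(0.00689/A) ∫ dt, giving 2√h = 2√h₀ − (0.00689/A) t.
t = 2A(√h₀ − √h)/0.00689 = 2·3.25·(√4.40 − √1.90)/0.00689
  = 6.5000 × (2.0976 − 1.3784) / 0.00689 = 678.50 s.

679 s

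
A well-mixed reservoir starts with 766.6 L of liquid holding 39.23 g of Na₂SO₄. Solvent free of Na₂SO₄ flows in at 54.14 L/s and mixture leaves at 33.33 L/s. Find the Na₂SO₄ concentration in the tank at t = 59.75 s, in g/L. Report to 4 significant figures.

0.004168 g/L

Total volume: dV/dt = Q_in − Q_out = 20.8100 L/s, so V(t) = 766.6 + 20.8100 t and V(59.75) = 2010.00 L.
No Na₂SO₄ enters, so dm/dt = −Q_out · (m/V).
Separate: dm/m = −Q_out dt/V(t) ⇒ ln(m/m₀) = −(Q_out/(Q_in−Q_out)) ln(V/V₀).
m = m₀ (V₀/V)^(Q_out/(Q_in−Q_out)) = 39.23 × (766.6/2010.00)^(1.60163) = 8.37783 g.
C = m/V = 8.37783/2010.00 = 0.00416808 g/L.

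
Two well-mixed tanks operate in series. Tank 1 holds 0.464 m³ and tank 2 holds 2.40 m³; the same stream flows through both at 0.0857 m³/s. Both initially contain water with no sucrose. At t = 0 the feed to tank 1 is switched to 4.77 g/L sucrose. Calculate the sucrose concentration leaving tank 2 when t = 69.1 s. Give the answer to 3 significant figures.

Each tank obeys Vᵢ dCᵢ/dt = Q(Cᵢ₋₁ − Cᵢ), so τᵢ = Vᵢ/Q.
τ₁ = 0.464/0.0857 = 5.4142 s; τ₂ = 2.40/0.0857 = 28.005 s.
Tank 1: C₁ = C_in(1 − e^(−t/τ₁)). Tank 2 (τ₁ ≠ τ₂): C₂ = C_in[1 − (τ₁ e^(−t/τ₁) − τ₂ e^(−t/τ₂))/(τ₁ − τ₂)].
At t = 69.1: e^(−t/τ₁) = 2.8658e-06, e^(−t/τ₂) = 0.084801.
C₂ = 4.77·[1 − (5.4142·2.8658e-06 − 28.005·0.084801)/(-22.590)] = 4.77·0.89488 = 4.2686 g/L.

4.27 g/L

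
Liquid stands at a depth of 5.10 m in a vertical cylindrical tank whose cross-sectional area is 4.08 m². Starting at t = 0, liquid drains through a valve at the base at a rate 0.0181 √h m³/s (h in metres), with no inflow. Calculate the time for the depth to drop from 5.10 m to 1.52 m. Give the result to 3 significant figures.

462 s

Mass balance (ρ constant): A dh/dt = −0.0181 √h.
This is separable: 2 d(√h)/dt = −0.0181/A, so √h = √h₀ − (0.0181/(2A)) t.
t = 2A(√h₀ − √h)/0.0181 = 2·4.08·(√5.10 − √1.52)/0.0181
  = 8.1600 × (2.2583 − 1.2329) / 0.0181 = 462.30 s.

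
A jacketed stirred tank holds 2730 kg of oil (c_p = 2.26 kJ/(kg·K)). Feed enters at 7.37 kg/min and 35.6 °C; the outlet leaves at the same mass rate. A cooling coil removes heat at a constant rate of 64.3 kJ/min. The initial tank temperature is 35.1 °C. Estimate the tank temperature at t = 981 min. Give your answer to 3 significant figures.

M c_p dT/dt = ṁ c_p (T_in − T) − Q̇.
τ = M/ṁ = 370.42 min; T_ss = T_in − Q̇/(ṁ c_p) = 35.6 − 64.3/(7.37·2.26) = 31.740 °C.
This is linear first-order; T(t) = T_ss + (T₀ − T_ss) e^(−t/τ).
T(981) = 31.740 + (3.3604)·e^(−981/370.42) = 31.740 + (3.3604)·0.070769 = 31.977 °C.

32.0 °C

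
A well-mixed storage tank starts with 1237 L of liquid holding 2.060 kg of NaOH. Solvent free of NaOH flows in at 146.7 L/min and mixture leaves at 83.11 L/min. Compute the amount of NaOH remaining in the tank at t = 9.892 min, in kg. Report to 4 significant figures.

Let m(t) be the amount of NaOH. Volume: V(t) = V₀ + (Q_in − Q_out) t = 1237 + 63.5900 t; V(9.892) = 1866.03 L.
Species balance (pure solvent in): dm/dt = −Q_out · m/V(t).
Separate: dm/m = −Q_out dt/V(t) ⇒ ln(m/m₀) = −(Q_out/(Q_in−Q_out)) ln(V/V₀).
m = m₀ (V₀/V)^(Q_out/(Q_in−Q_out)) = 2.060 × (1237/1866.03)^(1.30697) = 1.20367 kg.

1.204 kg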